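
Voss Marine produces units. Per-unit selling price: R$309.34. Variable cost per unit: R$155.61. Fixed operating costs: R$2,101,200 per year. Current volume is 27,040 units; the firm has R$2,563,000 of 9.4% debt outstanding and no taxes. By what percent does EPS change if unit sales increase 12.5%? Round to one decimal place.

At 27,040 units, contribution = 27,040 × R$153.73 = R$4,156,859.20.
EBIT = R$4,156,859.20 − R$2,101,200 = R$2,055,659.20.
Interest = R$240,922.00, so EBIT − I = R$1,814,737.20.
Degree of combined leverage = contribution ÷ (EBIT − I) = R$4,156,859.20 ÷ R$1,814,737.20 = 2.2906.
%ΔEPS = DCL × %ΔSales = 2.2906 × +12.5% = +28.6%.

+28.6%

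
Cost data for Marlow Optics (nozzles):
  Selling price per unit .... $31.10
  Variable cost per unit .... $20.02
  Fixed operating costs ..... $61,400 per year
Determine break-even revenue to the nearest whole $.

CM per unit = $31.10 − $20.02 = $11.08; CM ratio = $11.08 / $31.10 = 0.3563.
Break-even revenue = fixed costs × price ÷ CM = $61,400 × $31.10 ÷ $11.08 = $172,341.

$172,341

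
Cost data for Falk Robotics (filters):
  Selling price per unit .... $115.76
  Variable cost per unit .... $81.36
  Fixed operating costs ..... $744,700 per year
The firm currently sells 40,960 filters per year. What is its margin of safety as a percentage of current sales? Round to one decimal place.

47.1%

Contribution margin per unit = $115.76 − $81.36 = $34.40. Break-even units = $744,700 ÷ $34.40 = 21,648.26; break-even revenue = 21,648.26 × $115.76 = $2,506,002.09.
Current sales = 40,960 × $115.76 = $4,741,529.60.
Margin of safety = ($4,741,529.60 − $2,506,002.09) ÷ $4,741,529.60 = 47.1%.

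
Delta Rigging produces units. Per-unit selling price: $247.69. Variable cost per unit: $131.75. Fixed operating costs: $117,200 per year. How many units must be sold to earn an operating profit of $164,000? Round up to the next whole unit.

Contribution margin per unit = $247.69 − $131.75 = $115.94.
Units = (FC + target) / CM = ($117,200 + $164,000) / $115.94 = 2,425.39, so 2,426 units.

2,426 units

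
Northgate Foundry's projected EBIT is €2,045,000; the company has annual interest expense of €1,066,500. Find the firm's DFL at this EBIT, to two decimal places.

2.09

Interest = €1,066,500.00.
Degree of financial leverage = EBIT / (EBIT − interest) = €2,045,000 / €978,500.00 = 2.0899.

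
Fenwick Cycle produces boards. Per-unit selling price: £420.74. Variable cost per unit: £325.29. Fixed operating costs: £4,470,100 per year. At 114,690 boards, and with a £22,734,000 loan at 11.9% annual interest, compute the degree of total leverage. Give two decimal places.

Contribution at this volume is 114,690 × £95.45 = £10,947,160.50.
Operating income = contribution − fixed costs = £10,947,160.50 − £4,470,100 = £6,477,060.50. Interest = £2,705,346.00, so EBIT − I = £3,771,714.50.
DCL = contribution ÷ (EBIT − I) = £10,947,160.50 ÷ £3,771,714.50 = 2.9024.

2.90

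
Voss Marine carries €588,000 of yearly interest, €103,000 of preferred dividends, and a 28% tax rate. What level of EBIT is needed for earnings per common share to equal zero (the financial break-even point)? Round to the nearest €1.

Grossing the preferred dividend up to pre-tax terms: €103,000 / (1 − 0.28) = €143,055.56.
Financial break-even EBIT = interest + D_p ÷ (1 − t) = €588,000 + €143,055.56 = €731,055.56.

€731,056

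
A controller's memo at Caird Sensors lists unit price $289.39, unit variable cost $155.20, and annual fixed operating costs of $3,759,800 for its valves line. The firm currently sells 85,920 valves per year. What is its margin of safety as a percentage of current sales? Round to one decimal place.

67.4%

Each unit contributes $289.39 − $155.20 = $134.19. Break-even units = $3,759,800 ÷ $134.19 = 28,018.48; break-even revenue = 28,018.48 × $289.39 = $8,108,268.29.
Actual sales revenue = 85,920 × $289.39 = $24,864,388.80.
Margin of safety = ($24,864,388.80 − $8,108,268.29) ÷ $24,864,388.80 = 67.4%.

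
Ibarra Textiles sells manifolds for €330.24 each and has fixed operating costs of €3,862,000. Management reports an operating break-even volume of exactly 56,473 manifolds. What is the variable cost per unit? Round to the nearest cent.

Contribution per unit must be FC / Q = €3,862,000 / 56,473 = €68.3867.
Hence VC = price − CM = €330.24 − €68.3867 = €261.85.

€261.85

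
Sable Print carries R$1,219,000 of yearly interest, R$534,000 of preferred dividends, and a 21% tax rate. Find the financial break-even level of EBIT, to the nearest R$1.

Grossing the preferred dividend up to pre-tax terms: R$534,000 / (1 − 0.21) = R$675,949.37.
EPS = 0 when EBIT covers interest plus the pre-tax preferred burden: R$1,219,000 + R$675,949.37 = R$1,894,949.37.

R$1,894,949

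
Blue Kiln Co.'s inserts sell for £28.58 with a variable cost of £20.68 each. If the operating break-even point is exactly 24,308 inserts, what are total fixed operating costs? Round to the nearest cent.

Unit CM = price − variable cost = £28.58 − £20.68 = £7.90.
Since BE = FC / CM, FC = 24,308 × £7.90 = £192,033.20.

£192,033.20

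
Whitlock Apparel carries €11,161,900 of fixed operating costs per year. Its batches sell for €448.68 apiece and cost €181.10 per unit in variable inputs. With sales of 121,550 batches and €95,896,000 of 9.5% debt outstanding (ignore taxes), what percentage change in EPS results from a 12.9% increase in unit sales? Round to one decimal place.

+34.2%

At 121,550 units, contribution = 121,550 × €267.58 = €32,524,349.00.
Operating income = contribution − fixed costs = €32,524,349.00 − €11,161,900 = €21,362,449.00.
Interest = €9,110,120.00, so EBIT − I = €12,252,329.00.
Degree of combined leverage = contribution ÷ (EBIT − I) = €32,524,349.00 ÷ €12,252,329.00 = 2.6545.
%ΔEPS = DCL × %ΔSales = 2.6545 × +12.9% = +34.2%.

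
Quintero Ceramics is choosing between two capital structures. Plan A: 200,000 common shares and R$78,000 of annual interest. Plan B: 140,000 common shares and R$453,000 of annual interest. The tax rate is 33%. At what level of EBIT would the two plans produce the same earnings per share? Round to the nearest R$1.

At indifference, (EBIT − 78,000)(1 − t)/200,000 = (EBIT − 453,000)(1 − t)/140,000.
Cancelling (1 − t) and cross-multiplying: 140,000·(EBIT − 78,000) = 200,000·(EBIT − 453,000).
Solving, EBIT = (453,000·200,000 − 78,000·140,000) / (200,000 − 140,000) = 79,680,000,000 / 60,000 = 1,328,000.00.

R$1,328,000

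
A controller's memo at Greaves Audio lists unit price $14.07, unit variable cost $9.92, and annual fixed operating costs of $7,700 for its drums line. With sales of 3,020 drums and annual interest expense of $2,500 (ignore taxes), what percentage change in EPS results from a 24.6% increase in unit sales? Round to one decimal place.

+132.2%

Total contribution margin = 3,020 × $4.15 = $12,533.00.
Operating income = contribution − fixed costs = $12,533.00 − $7,700 = $4,833.00.
After interest of $2,500.00, pre-tax earnings = $2,333.00.
DCL = total CM / (EBIT − I) = $12,533.00 / $2,333.00 = 5.3721.
EPS therefore changes by 5.3721 × (+24.6%) = +132.2%.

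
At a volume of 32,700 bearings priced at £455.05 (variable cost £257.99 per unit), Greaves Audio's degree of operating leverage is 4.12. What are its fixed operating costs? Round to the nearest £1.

£4,879,818

Contribution at this volume is 32,700 × £197.06 = £6,443,862.00.
DOL = contribution / EBIT, so EBIT = £6,443,862.00 / 4.12 = £1,564,044.17.
And FC = contribution − EBIT = £6,443,862.00 − £1,564,044.17 = £4,879,818.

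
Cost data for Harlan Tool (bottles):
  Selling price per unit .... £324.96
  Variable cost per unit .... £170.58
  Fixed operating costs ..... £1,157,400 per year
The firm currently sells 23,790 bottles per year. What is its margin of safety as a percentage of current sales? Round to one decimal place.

Each unit contributes £324.96 − £170.58 = £154.38. Break-even units = £1,157,400 ÷ £154.38 = 7,497.09; break-even revenue = 7,497.09 × £324.96 = £2,436,252.78.
Actual sales revenue = 23,790 × £324.96 = £7,730,798.40.
Margin of safety = (£7,730,798.40 − £2,436,252.78) ÷ £7,730,798.40 = 68.5%.

68.5%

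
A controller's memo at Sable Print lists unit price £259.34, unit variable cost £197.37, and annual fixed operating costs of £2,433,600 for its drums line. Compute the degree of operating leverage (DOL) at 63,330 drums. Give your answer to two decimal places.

At 63,330 units, contribution = 63,330 × £61.97 = £3,924,560.10.
EBIT = £3,924,560.10 − £2,433,600 = £1,490,960.10.
DOL = contribution ÷ EBIT = £3,924,560.10 ÷ £1,490,960.10 = 2.6322.

2.63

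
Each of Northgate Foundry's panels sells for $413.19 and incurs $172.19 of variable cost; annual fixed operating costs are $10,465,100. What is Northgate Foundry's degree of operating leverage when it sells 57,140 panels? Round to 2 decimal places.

Contribution at this volume is 57,140 × $241.00 = $13,770,740.00.
EBIT = $13,770,740.00 − $10,465,100 = $3,305,640.00.
DOL = contribution ÷ EBIT = $13,770,740.00 ÷ $3,305,640.00 = 4.1658.

4.17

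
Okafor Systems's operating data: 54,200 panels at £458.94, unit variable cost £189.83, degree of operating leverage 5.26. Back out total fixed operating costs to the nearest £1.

£11,812,803

Contribution at this volume is 54,200 × £269.11 = £14,585,762.00.
Since DOL = CM ÷ EBIT, EBIT = £14,585,762.00 ÷ 5.26 = £2,772,958.56.
Fixed costs = CM − EBIT = £14,585,762.00 − £2,772,958.56 = £11,812,803.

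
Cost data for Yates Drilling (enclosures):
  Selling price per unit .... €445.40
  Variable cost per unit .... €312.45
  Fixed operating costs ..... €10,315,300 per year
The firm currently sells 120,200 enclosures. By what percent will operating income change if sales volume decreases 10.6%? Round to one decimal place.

-29.9%

Contribution at this volume is 120,200 × €132.95 = €15,980,590.00.
Operating income = contribution − fixed costs = €15,980,590.00 − €10,315,300 = €5,665,290.00.
DOL = contribution ÷ EBIT = €15,980,590.00 ÷ €5,665,290.00 = 2.8208.
Operating income changes by 2.8208 × -10.6% = -29.9%.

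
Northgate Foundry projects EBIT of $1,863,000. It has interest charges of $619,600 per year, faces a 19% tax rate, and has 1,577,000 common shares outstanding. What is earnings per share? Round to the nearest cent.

Pre-tax income = $1,863,000 − $619,600.00 = $1,243,400.00.
Net income = $1,243,400.00 × (1 − 0.19) = $1,007,154.00.
EPS = $1,007,154.00 ÷ 1,577,000 = $0.64.

$0.64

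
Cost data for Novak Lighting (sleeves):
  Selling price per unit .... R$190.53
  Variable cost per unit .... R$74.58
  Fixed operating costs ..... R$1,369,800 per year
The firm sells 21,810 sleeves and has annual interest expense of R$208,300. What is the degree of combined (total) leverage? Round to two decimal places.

At 21,810 units, contribution = 21,810 × R$115.95 = R$2,528,869.50.
Subtracting fixed costs: EBIT = R$2,528,869.50 − R$1,369,800 = R$1,159,069.50. Interest = R$208,300.00.
DOL = R$2,528,869.50 ÷ R$1,159,069.50 = 2.1818; DFL = R$1,159,069.50 ÷ R$950,769.50 = 1.2191.
Combined leverage = 2.1818 × 1.2191 = 2.6598.

2.66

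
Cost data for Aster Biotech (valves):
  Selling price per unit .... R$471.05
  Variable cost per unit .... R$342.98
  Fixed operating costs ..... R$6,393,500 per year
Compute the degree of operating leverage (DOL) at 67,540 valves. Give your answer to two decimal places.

3.83

At 67,540 units, contribution = 67,540 × R$128.07 = R$8,649,847.80.
EBIT = R$8,649,847.80 − R$6,393,500 = R$2,256,347.80.
Degree of operating leverage = R$8,649,847.80 / R$2,256,347.80 = 3.8336.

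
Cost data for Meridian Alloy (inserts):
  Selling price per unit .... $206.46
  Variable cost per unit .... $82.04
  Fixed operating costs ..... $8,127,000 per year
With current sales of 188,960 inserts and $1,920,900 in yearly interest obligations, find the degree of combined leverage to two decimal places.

1.75

At 188,960 units, contribution = 188,960 × $124.42 = $23,510,403.20.
Subtracting fixed costs: EBIT = $23,510,403.20 − $8,127,000 = $15,383,403.20. Interest = $1,920,900.00, so EBIT − I = $13,462,503.20.
DCL = contribution ÷ (EBIT − I) = $23,510,403.20 ÷ $13,462,503.20 = 1.7464.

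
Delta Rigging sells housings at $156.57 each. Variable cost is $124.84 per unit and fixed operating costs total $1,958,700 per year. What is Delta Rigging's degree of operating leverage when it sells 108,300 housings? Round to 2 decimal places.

2.33

Total contribution margin = 108,300 × $31.73 = $3,436,359.00.
Operating income = contribution − fixed costs = $3,436,359.00 − $1,958,700 = $1,477,659.00.
DOL = contribution ÷ EBIT = $3,436,359.00 ÷ $1,477,659.00 = 2.3255.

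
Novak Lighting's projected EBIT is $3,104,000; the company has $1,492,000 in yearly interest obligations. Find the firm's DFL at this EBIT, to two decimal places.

1.93

Annual interest charges come to $1,492,000.00.
DFL = EBIT ÷ (EBIT − I) = $3,104,000 ÷ ($3,104,000 − $1,492,000.00) = $3,104,000 ÷ $1,612,000.00 = 1.9256.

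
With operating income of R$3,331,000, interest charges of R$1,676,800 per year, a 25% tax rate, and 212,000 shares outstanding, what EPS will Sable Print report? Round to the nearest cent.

Pre-tax income = R$3,331,000 − R$1,676,800.00 = R$1,654,200.00.
After tax at 25%: net income = R$1,654,200.00 × 0.75 = R$1,240,650.00.
EPS = R$1,240,650.00 ÷ 212,000 = R$5.85.

R$5.85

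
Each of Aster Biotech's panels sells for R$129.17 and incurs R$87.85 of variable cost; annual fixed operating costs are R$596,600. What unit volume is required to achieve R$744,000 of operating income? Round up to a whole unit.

Unit CM = price − variable cost = R$129.17 − R$87.85 = R$41.32.
Need Q such that Q × R$41.32 − R$596,600 = R$744,000, i.e. Q = R$1,340,600 / R$41.32 = 32,444.34 → 32,445.

32,445 panels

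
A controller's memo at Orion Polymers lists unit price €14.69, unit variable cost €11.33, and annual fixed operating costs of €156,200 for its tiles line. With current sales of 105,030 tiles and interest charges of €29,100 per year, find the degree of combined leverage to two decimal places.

2.11

At 105,030 units, contribution = 105,030 × €3.36 = €352,900.80.
Subtracting fixed costs: EBIT = €352,900.80 − €156,200 = €196,700.80. Interest = €29,100.00, so EBIT − I = €167,600.80.
Degree of total leverage = total CM / (EBIT − interest) = €352,900.80 / €167,600.80 = 2.1056.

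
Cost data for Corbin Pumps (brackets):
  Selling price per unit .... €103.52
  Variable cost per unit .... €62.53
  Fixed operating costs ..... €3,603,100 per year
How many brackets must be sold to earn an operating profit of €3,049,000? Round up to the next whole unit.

Contribution margin per unit = €103.52 − €62.53 = €40.99.
Need Q such that Q × €40.99 − €3,603,100 = €3,049,000, i.e. Q = €6,652,100 / €40.99 = 162,285.92 → 162,286.

162,286 brackets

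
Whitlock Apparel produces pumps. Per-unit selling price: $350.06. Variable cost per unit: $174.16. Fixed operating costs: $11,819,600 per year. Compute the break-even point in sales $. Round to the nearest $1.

CM per unit = $350.06 − $174.16 = $175.90; CM ratio = $175.90 / $350.06 = 0.5025.
Break-even revenue = fixed costs × price ÷ CM = $11,819,600 × $350.06 ÷ $175.90 = $23,522,281.

$23,522,281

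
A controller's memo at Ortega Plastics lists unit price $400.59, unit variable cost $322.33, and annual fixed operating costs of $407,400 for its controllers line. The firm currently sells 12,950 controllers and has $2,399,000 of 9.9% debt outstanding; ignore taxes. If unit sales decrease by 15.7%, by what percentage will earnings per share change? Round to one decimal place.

Contribution at this volume is 12,950 × $78.26 = $1,013,467.00.
Subtracting fixed costs: EBIT = $1,013,467.00 − $407,400 = $606,067.00.
After interest of $237,501.00, pre-tax earnings = $368,566.00.
DCL = total CM / (EBIT − I) = $1,013,467.00 / $368,566.00 = 2.7498.
EPS therefore changes by 2.7498 × (-15.7%) = -43.2%.

-43.2%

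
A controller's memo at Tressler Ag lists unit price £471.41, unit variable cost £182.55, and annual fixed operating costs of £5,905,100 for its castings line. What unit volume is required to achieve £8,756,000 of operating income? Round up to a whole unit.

Unit CM = price − variable cost = £471.41 − £182.55 = £288.86.
Units = (FC + target) / CM = (£5,905,100 + £8,756,000) / £288.86 = 50,755.04, so 50,756 castings.

50,756 castings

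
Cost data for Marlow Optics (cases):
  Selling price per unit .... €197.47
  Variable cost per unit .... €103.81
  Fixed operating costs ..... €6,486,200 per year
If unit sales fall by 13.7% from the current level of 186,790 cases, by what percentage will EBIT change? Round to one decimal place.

Total contribution margin = 186,790 × €93.66 = €17,494,751.40.
Subtracting fixed costs: EBIT = €17,494,751.40 − €6,486,200 = €11,008,551.40.
So DOL = total CM / EBIT = €17,494,751.40 / €11,008,551.40 = 1.5892.
Operating income changes by 1.5892 × -13.7% = -21.8%.

-21.8%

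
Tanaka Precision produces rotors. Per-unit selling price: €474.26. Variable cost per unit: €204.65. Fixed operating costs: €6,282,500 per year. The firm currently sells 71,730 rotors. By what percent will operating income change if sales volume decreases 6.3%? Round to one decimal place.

At 71,730 units, contribution = 71,730 × €269.61 = €19,339,125.30.
EBIT = €19,339,125.30 − €6,282,500 = €13,056,625.30.
Degree of operating leverage = €19,339,125.30 / €13,056,625.30 = 1.4812.
%ΔEBIT = DOL × %ΔSales = 1.4812 × -6.3% = -9.3%.

-9.3%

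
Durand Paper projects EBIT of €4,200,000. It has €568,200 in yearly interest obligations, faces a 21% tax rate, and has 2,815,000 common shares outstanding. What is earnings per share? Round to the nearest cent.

€1.02

Pre-tax income = €4,200,000 − €568,200.00 = €3,631,800.00.
Net income = €3,631,800.00 × (1 − 0.21) = €2,869,122.00.
EPS = €2,869,122.00 ÷ 2,815,000 = €1.02.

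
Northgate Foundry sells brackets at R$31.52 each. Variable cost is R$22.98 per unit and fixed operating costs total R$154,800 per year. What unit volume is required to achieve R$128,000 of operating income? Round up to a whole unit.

33,115 brackets

Each unit contributes R$31.52 − R$22.98 = R$8.54.
Units = (FC + target) / CM = (R$154,800 + R$128,000) / R$8.54 = 33,114.75, so 33,115 brackets.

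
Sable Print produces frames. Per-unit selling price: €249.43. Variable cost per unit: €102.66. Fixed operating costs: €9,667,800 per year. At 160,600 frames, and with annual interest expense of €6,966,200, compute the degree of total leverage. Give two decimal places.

Contribution at this volume is 160,600 × €146.77 = €23,571,262.00.
EBIT = €23,571,262.00 − €9,667,800 = €13,903,462.00. Interest = €6,966,200.00, so EBIT − I = €6,937,262.00.
Degree of total leverage = total CM / (EBIT − interest) = €23,571,262.00 / €6,937,262.00 = 3.3978.

3.40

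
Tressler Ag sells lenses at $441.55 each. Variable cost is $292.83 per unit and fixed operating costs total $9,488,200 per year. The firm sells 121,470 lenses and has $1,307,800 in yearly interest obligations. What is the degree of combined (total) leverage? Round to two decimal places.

Total contribution margin = 121,470 × $148.72 = $18,065,018.40.
EBIT = $18,065,018.40 − $9,488,200 = $8,576,818.40. Interest = $1,307,800.00, so EBIT − I = $7,269,018.40.
Degree of total leverage = total CM / (EBIT − interest) = $18,065,018.40 / $7,269,018.40 = 2.4852.

2.49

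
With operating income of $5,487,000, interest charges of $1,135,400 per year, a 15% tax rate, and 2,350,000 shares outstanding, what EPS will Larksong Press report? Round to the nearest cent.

Pre-tax income = $5,487,000 − $1,135,400.00 = $4,351,600.00.
After tax at 15%: net income = $4,351,600.00 × 0.85 = $3,698,860.00.
EPS = $3,698,860.00 ÷ 2,350,000 = $1.57.

$1.57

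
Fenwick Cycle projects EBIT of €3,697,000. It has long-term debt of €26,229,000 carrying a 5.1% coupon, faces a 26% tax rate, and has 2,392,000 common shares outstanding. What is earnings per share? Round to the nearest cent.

Pre-tax income = €3,697,000 − €1,337,679.00 = €2,359,321.00.
After tax at 26%: net income = €2,359,321.00 × 0.74 = €1,745,897.54.
Per share: €1,745,897.54 / 2,392,000 shares = €0.73.

€0.73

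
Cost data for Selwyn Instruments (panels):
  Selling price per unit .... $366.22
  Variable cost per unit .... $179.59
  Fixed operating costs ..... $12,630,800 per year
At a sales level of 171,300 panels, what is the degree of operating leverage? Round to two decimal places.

Contribution at this volume is 171,300 × $186.63 = $31,969,719.00.
EBIT = $31,969,719.00 − $12,630,800 = $19,338,919.00.
So DOL = total CM / EBIT = $31,969,719.00 / $19,338,919.00 = 1.6531.

1.65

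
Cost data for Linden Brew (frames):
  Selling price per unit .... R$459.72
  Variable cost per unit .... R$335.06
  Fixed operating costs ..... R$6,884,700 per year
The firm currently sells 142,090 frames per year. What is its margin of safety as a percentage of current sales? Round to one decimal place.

61.1%

Unit CM = price − variable cost = R$459.72 − R$335.06 = R$124.66. Break-even units = R$6,884,700 ÷ R$124.66 = 55,227.82; break-even revenue = 55,227.82 × R$459.72 = R$25,389,333.26.
Actual sales revenue = 142,090 × R$459.72 = R$65,321,614.80.
Margin of safety = (R$65,321,614.80 − R$25,389,333.26) ÷ R$65,321,614.80 = 61.1%.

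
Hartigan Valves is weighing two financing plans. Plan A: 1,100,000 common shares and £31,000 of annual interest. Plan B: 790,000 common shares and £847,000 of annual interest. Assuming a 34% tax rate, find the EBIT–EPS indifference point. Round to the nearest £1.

Set EPS_A = EPS_B: (EBIT − £31,000)(1 − 0.34) ÷ 1,100,000 = (EBIT − £847,000)(1 − 0.34) ÷ 790,000.
Cancelling (1 − t) and cross-multiplying: 790,000·(EBIT − 31,000) = 1,100,000·(EBIT − 847,000).
Solving, EBIT = (847,000·1,100,000 − 31,000·790,000) / (1,100,000 − 790,000) = 907,210,000,000 / 310,000 = 2,926,483.87.

£2,926,484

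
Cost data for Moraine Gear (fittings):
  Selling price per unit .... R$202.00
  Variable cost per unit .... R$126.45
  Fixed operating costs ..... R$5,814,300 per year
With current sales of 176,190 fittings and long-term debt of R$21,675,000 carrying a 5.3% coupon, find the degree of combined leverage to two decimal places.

2.10

At 176,190 units, contribution = 176,190 × R$75.55 = R$13,311,154.50.
EBIT = R$13,311,154.50 − R$5,814,300 = R$7,496,854.50. Interest = R$1,148,775.00, so EBIT − I = R$6,348,079.50.
Degree of total leverage = total CM / (EBIT − interest) = R$13,311,154.50 / R$6,348,079.50 = 2.0969.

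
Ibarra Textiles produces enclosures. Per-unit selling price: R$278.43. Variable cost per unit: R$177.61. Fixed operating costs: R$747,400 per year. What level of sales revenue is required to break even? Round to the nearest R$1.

CM per unit = R$278.43 − R$177.61 = R$100.82; CM ratio = R$100.82 / R$278.43 = 0.3621.
Break-even sales = FC ÷ CM ratio = R$747,400 × R$278.43 / R$100.82 = R$2,064,061.

R$2,064,061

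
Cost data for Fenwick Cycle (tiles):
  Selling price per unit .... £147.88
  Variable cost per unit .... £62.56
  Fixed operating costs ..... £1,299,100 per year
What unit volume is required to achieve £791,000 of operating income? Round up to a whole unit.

24,498 tiles

Unit CM = price − variable cost = £147.88 − £62.56 = £85.32.
Need Q such that Q × £85.32 − £1,299,100 = £791,000, i.e. Q = £2,090,100 / £85.32 = 24,497.19 → 24,498.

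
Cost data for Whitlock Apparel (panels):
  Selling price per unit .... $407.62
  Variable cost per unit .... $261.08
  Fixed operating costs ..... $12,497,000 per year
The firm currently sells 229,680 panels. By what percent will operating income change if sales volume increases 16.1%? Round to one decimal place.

+25.6%

At 229,680 units, contribution = 229,680 × $146.54 = $33,657,307.20.
EBIT = $33,657,307.20 − $12,497,000 = $21,160,307.20.
Degree of operating leverage = $33,657,307.20 / $21,160,307.20 = 1.5906.
%ΔEBIT = DOL × %ΔSales = 1.5906 × +16.1% = +25.6%.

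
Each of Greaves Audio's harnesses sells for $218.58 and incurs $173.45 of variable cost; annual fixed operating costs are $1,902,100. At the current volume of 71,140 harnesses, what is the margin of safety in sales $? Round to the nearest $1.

$6,337,261

Unit CM = price − variable cost = $218.58 − $173.45 = $45.13. Break-even units = $1,902,100 ÷ $45.13 = 42,147.13; break-even revenue = 42,147.13 × $218.58 = $9,212,519.79.
Actual sales revenue = 71,140 × $218.58 = $15,549,781.20.
Margin of safety = $15,549,781.20 − $9,212,519.79 = $6,337,261.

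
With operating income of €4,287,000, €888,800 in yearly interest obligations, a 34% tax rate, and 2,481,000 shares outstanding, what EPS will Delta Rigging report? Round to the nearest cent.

€0.90

Pre-tax income = €4,287,000 − €888,800.00 = €3,398,200.00.
Net income = €3,398,200.00 × (1 − 0.34) = €2,242,812.00.
Per share: €2,242,812.00 / 2,481,000 shares = €0.90.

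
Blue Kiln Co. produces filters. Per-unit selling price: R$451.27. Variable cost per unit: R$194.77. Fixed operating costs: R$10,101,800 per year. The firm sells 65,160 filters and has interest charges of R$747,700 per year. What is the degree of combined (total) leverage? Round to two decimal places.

2.85

Contribution at this volume is 65,160 × R$256.50 = R$16,713,540.00.
Subtracting fixed costs: EBIT = R$16,713,540.00 − R$10,101,800 = R$6,611,740.00. Interest = R$747,700.00, so EBIT − I = R$5,864,040.00.
DCL = contribution ÷ (EBIT − I) = R$16,713,540.00 ÷ R$5,864,040.00 = 2.8502.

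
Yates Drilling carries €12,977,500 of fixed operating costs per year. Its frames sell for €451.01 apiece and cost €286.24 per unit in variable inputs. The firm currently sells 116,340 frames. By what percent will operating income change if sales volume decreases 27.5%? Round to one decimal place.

Total contribution margin = 116,340 × €164.77 = €19,169,341.80.
Subtracting fixed costs: EBIT = €19,169,341.80 − €12,977,500 = €6,191,841.80.
So DOL = total CM / EBIT = €19,169,341.80 / €6,191,841.80 = 3.0959.
Operating income changes by 3.0959 × -27.5% = -85.1%.

-85.1%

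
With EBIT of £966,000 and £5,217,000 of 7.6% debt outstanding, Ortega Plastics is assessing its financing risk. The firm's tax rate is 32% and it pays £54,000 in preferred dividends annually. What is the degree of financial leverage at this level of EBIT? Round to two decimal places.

Interest = £396,492.00.
Preferred dividends grossed up pre-tax: £54,000 / (1 − 0.32) = £79,411.76.
DFL = EBIT ÷ [EBIT − I − D_p/(1−t)] = £966,000 ÷ [£966,000 − £396,492.00 − £79,411.76] = £966,000 ÷ £490,096.24 = 1.9710.

1.97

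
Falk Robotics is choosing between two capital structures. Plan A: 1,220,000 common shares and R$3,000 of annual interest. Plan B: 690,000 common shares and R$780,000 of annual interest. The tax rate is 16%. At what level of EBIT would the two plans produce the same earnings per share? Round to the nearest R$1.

R$1,791,566

Set EPS_A = EPS_B: (EBIT − R$3,000)(1 − 0.16) ÷ 1,220,000 = (EBIT − R$780,000)(1 − 0.16) ÷ 690,000.
Cancelling (1 − t) and cross-multiplying: 690,000·(EBIT − 3,000) = 1,220,000·(EBIT − 780,000).
Solving, EBIT = (780,000·1,220,000 − 3,000·690,000) / (1,220,000 − 690,000) = 949,530,000,000 / 530,000 = 1,791,566.04.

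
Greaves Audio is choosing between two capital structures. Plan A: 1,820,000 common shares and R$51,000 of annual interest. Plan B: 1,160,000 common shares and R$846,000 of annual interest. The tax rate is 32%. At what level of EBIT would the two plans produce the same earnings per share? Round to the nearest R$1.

R$2,243,273

At indifference, (EBIT − 51,000)(1 − t)/1,820,000 = (EBIT − 846,000)(1 − t)/1,160,000.
Cancelling (1 − t) and cross-multiplying: 1,160,000·(EBIT − 51,000) = 1,820,000·(EBIT − 846,000).
Solving, EBIT = (846,000·1,820,000 − 51,000·1,160,000) / (1,820,000 − 1,160,000) = 1,480,560,000,000 / 660,000 = 2,243,272.73.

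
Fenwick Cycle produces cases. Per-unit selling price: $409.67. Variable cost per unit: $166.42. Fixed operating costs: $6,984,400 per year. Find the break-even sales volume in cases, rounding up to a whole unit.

Contribution margin per unit = $409.67 − $166.42 = $243.25.
Break-even Q = $6,984,400 / $243.25 = 28,712.85 → 28,713 cases.

28,713 cases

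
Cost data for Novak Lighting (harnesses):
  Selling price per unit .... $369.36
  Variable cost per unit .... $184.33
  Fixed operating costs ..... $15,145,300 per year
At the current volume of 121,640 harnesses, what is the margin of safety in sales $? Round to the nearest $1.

Unit CM = price − variable cost = $369.36 − $184.33 = $185.03. Break-even units = $15,145,300 ÷ $185.03 = 81,853.21; break-even revenue = 81,853.21 × $369.36 = $30,233,302.75.
Actual sales revenue = 121,640 × $369.36 = $44,928,950.40.
Margin of safety = $44,928,950.40 − $30,233,302.75 = $14,695,648.

$14,695,648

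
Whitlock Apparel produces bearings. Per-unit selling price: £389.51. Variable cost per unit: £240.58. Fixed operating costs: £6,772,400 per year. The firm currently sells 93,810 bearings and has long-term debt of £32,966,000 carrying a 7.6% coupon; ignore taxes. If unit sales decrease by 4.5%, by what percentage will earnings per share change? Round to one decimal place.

-13.4%

Contribution at this volume is 93,810 × £148.93 = £13,971,123.30.
EBIT = £13,971,123.30 − £6,772,400 = £7,198,723.30.
Interest = £2,505,416.00, so EBIT − I = £4,693,307.30.
DCL = total CM / (EBIT − I) = £13,971,123.30 / £4,693,307.30 = 2.9768.
%ΔEPS = DCL × %ΔSales = 2.9768 × -4.5% = -13.4%.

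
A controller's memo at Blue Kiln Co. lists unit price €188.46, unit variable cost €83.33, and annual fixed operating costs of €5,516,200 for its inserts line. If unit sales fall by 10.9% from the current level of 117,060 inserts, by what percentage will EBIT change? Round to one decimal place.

-19.8%

At 117,060 units, contribution = 117,060 × €105.13 = €12,306,517.80.
EBIT = €12,306,517.80 − €5,516,200 = €6,790,317.80.
Degree of operating leverage = €12,306,517.80 / €6,790,317.80 = 1.8124.
%ΔEBIT = DOL × %ΔSales = 1.8124 × -10.9% = -19.8%.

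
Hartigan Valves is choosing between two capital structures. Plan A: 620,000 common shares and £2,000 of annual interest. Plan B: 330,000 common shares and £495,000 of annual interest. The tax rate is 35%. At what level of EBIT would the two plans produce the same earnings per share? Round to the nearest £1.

£1,056,000

At indifference, (EBIT − 2,000)(1 − t)/620,000 = (EBIT − 495,000)(1 − t)/330,000.
The (1 − t) factor cancels: (EBIT − 2,000) × 330,000 = (EBIT − 495,000) × 620,000.
Solving, EBIT = (495,000·620,000 − 2,000·330,000) / (620,000 − 330,000) = 306,240,000,000 / 290,000 = 1,056,000.00.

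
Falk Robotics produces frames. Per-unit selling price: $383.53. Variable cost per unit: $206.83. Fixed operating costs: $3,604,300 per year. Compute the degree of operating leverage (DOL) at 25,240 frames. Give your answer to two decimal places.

Total contribution margin = 25,240 × $176.70 = $4,459,908.00.
Subtracting fixed costs: EBIT = $4,459,908.00 − $3,604,300 = $855,608.00.
So DOL = total CM / EBIT = $4,459,908.00 / $855,608.00 = 5.2126.

5.21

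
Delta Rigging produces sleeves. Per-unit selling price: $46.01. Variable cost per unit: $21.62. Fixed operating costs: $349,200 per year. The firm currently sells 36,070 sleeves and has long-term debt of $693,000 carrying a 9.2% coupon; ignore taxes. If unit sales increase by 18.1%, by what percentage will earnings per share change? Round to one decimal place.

+34.1%

At 36,070 units, contribution = 36,070 × $24.39 = $879,747.30.
Subtracting fixed costs: EBIT = $879,747.30 − $349,200 = $530,547.30.
Interest = $63,756.00, so EBIT − I = $466,791.30.
Degree of combined leverage = contribution ÷ (EBIT − I) = $879,747.30 ÷ $466,791.30 = 1.8847.
EPS therefore changes by 1.8847 × (+18.1%) = +34.1%.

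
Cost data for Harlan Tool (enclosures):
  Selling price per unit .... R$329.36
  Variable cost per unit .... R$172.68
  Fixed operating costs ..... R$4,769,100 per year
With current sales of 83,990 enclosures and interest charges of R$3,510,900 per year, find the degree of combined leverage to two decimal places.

2.70

At 83,990 units, contribution = 83,990 × R$156.68 = R$13,159,553.20.
Operating income = contribution − fixed costs = R$13,159,553.20 − R$4,769,100 = R$8,390,453.20. Interest = R$3,510,900.00.
DOL = R$13,159,553.20 ÷ R$8,390,453.20 = 1.5684; DFL = R$8,390,453.20 ÷ R$4,879,553.20 = 1.7195.
Combined leverage = 1.5684 × 1.7195 = 2.6969.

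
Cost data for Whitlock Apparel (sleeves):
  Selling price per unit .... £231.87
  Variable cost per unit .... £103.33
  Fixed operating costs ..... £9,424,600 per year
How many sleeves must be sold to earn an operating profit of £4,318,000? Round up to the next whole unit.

106,914 sleeves

Each unit contributes £231.87 − £103.33 = £128.54.
Required volume = (fixed costs + target profit) ÷ CM = (£9,424,600 + £4,318,000) ÷ £128.54 = 106,913.02, so 106,914 sleeves.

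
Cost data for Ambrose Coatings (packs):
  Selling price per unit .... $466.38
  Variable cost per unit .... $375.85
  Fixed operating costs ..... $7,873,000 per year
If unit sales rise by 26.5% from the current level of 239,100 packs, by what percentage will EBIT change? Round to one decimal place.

+41.6%

At 239,100 units, contribution = 239,100 × $90.53 = $21,645,723.00.
EBIT = $21,645,723.00 − $7,873,000 = $13,772,723.00.
So DOL = total CM / EBIT = $21,645,723.00 / $13,772,723.00 = 1.5716.
%ΔEBIT = DOL × %ΔSales = 1.5716 × +26.5% = +41.6%.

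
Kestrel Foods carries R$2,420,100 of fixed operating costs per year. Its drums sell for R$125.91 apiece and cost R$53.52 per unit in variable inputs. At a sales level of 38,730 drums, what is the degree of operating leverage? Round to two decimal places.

At 38,730 units, contribution = 38,730 × R$72.39 = R$2,803,664.70.
Operating income = contribution − fixed costs = R$2,803,664.70 − R$2,420,100 = R$383,564.70.
So DOL = total CM / EBIT = R$2,803,664.70 / R$383,564.70 = 7.3095.

7.31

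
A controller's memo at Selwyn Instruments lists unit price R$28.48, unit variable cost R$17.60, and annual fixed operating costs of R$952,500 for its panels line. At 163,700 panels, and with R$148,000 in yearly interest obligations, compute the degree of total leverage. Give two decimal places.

Total contribution margin = 163,700 × R$10.88 = R$1,781,056.00.
EBIT = R$1,781,056.00 − R$952,500 = R$828,556.00. Interest = R$148,000.00.
DOL = R$1,781,056.00 ÷ R$828,556.00 = 2.1496; DFL = R$828,556.00 ÷ R$680,556.00 = 1.2175.
Combined leverage = 2.1496 × 1.2175 = 2.6171.

2.62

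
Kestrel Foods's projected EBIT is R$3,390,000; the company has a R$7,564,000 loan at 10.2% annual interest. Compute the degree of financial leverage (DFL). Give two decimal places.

Interest = R$771,528.00.
DFL = EBIT ÷ (EBIT − I) = R$3,390,000 ÷ (R$3,390,000 − R$771,528.00) = R$3,390,000 ÷ R$2,618,472.00 = 1.2946.

1.29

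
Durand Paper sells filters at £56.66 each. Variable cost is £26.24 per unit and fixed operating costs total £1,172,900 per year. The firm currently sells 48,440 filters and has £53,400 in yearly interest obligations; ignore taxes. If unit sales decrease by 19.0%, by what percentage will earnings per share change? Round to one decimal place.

-113.2%

Total contribution margin = 48,440 × £30.42 = £1,473,544.80.
Operating income = contribution − fixed costs = £1,473,544.80 − £1,172,900 = £300,644.80.
After interest of £53,400.00, pre-tax earnings = £247,244.80.
Degree of combined leverage = contribution ÷ (EBIT − I) = £1,473,544.80 ÷ £247,244.80 = 5.9599.
EPS therefore changes by 5.9599 × (-19.0%) = -113.2%.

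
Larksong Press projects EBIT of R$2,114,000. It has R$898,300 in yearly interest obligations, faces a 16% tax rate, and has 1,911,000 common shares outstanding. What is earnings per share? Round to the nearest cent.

R$0.53

Pre-tax income = R$2,114,000 − R$898,300.00 = R$1,215,700.00.
After tax at 16%: net income = R$1,215,700.00 × 0.84 = R$1,021,188.00.
Per share: R$1,021,188.00 / 1,911,000 shares = R$0.53.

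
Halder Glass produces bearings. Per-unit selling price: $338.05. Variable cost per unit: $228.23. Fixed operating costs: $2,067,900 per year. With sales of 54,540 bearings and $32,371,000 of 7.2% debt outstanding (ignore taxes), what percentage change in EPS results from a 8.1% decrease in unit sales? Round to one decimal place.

At 54,540 units, contribution = 54,540 × $109.82 = $5,989,582.80.
Operating income = contribution − fixed costs = $5,989,582.80 − $2,067,900 = $3,921,682.80.
After interest of $2,330,712.00, pre-tax earnings = $1,590,970.80.
DCL = total CM / (EBIT − I) = $5,989,582.80 / $1,590,970.80 = 3.7647.
EPS therefore changes by 3.7647 × (-8.1%) = -30.5%.

-30.5%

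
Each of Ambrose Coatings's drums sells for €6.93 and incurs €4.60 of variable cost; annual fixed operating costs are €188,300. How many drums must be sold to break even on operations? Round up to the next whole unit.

Each unit contributes €6.93 − €4.60 = €2.33.
Break-even volume = fixed costs ÷ CM per unit = €188,300 ÷ €2.33 = 80,815.45, so 80,816 drums.

80,816 drums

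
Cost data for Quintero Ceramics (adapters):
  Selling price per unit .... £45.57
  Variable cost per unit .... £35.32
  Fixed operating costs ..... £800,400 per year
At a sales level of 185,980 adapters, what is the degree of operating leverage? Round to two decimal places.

Total contribution margin = 185,980 × £10.25 = £1,906,295.00.
EBIT = £1,906,295.00 − £800,400 = £1,105,895.00.
So DOL = total CM / EBIT = £1,906,295.00 / £1,105,895.00 = 1.7238.

1.72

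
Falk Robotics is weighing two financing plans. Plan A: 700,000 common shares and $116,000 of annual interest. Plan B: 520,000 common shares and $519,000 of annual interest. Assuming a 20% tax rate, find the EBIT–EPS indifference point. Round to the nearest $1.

$1,683,222

At indifference, (EBIT − 116,000)(1 − t)/700,000 = (EBIT − 519,000)(1 − t)/520,000.
Cancelling (1 − t) and cross-multiplying: 520,000·(EBIT − 116,000) = 700,000·(EBIT − 519,000).
Solving, EBIT = (519,000·700,000 − 116,000·520,000) / (700,000 − 520,000) = 302,980,000,000 / 180,000 = 1,683,222.22.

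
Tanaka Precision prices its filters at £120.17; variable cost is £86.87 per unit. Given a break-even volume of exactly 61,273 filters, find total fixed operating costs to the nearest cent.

Contribution margin per unit = £120.17 − £86.87 = £33.30.
Since BE = FC / CM, FC = 61,273 × £33.30 = £2,040,390.90.

£2,040,390.90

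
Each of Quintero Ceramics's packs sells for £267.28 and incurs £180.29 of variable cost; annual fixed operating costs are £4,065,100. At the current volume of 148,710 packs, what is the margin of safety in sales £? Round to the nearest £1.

£27,257,038

Contribution margin per unit = £267.28 − £180.29 = £86.99. Break-even units = £4,065,100 ÷ £86.99 = 46,730.66; break-even revenue = 46,730.66 × £267.28 = £12,490,170.46.
Actual sales revenue = 148,710 × £267.28 = £39,747,208.80.
Margin of safety = £39,747,208.80 − £12,490,170.46 = £27,257,038.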